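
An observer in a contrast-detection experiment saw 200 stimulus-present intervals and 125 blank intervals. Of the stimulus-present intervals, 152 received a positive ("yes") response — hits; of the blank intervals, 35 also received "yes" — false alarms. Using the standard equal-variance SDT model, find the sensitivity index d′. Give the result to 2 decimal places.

d′ = 1.29

H = 152/200 = 0.7600
FA = 35/125 = 0.2800
z(H) = 0.706
z(FA) = -0.583
d' = z(H) − z(FA) = 0.706 − (-0.583) = 1.289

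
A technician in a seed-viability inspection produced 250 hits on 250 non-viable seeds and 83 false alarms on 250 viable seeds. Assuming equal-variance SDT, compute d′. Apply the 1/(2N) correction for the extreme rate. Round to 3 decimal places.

d′ = 3.313

The hit rate is 250/250 = 1, so apply the 1/(2N) correction: H → 1 − 1/(2·250) = 0.99800.
z(H) = z(0.99800) = 2.8782
z(FA) = z(0.33200) = -0.4344
d' = 2.8782 − (-0.4344) = 3.3126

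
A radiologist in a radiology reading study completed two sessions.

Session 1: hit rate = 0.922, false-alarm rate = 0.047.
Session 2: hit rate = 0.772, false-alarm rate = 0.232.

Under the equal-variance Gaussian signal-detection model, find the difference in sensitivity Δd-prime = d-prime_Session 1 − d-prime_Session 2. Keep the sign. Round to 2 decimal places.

Δd-prime = 1.62

Session 1: z(0.922) = 1.419, z(0.047) = -1.675, d' = 3.094
Session 2: z(0.772) = 0.745, z(0.232) = -0.732, d' = 1.477
Δd' = d'_Session 1 − d'_Session 2 = 3.094 − 1.477 = 1.617
Session 1 has the higher sensitivity.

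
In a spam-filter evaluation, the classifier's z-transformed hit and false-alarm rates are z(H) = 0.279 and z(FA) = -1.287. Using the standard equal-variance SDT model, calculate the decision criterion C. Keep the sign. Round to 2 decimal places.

c = −½·[z(H) + z(FA)] = −½·(0.279 + (-1.287)) = 0.504
c > 0: the classifier has a conservative response bias.

C = 0.50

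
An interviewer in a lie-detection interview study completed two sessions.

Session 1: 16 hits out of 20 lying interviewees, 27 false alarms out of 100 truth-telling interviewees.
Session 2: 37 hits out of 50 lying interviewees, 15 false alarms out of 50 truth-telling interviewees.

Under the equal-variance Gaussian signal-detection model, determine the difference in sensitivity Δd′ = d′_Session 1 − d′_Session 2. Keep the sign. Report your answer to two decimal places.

Session 1: z(0.8000) = 0.842, z(0.2700) = -0.613, d' = 1.455
Session 2: z(0.7400) = 0.643, z(0.3000) = -0.524, d' = 1.167
Δd' = d'_Session 1 − d'_Session 2 = 1.455 − 1.167 = 0.288
Session 1 has the higher sensitivity.

Δd′ = 0.29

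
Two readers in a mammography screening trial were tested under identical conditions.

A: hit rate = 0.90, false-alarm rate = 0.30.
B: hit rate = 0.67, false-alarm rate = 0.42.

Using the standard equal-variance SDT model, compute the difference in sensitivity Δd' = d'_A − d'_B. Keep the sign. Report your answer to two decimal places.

Δd' = 1.16

A: z(0.90) = 1.282, z(0.30) = -0.524, d' = 1.806
B: z(0.67) = 0.440, z(0.42) = -0.202, d' = 0.642
Δd' = d'_A − d'_B = 1.806 − 0.642 = 1.164
A has the higher sensitivity.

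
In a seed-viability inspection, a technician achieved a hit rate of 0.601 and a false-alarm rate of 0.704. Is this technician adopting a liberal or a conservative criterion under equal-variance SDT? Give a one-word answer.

liberal

z(H) = 0.256, z(FA) = 0.536
c = −½·(z(H) + z(FA)) = -0.396
c < 0 → liberal criterion (biased toward responding “yes”).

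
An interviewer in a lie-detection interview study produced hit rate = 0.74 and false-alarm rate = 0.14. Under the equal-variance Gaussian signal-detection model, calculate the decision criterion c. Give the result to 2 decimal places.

z(0.74) = 0.643, z(0.14) = -1.080
c = −½·[z(H) + z(FA)] = −0.5 × (0.643 + (-1.080)) = 0.2185

c = 0.22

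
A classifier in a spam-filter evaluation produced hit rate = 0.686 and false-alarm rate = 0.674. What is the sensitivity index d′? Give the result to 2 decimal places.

d′ = 0.03

z(H) = z(0.686) = 0.485
z(FA) = z(0.674) = 0.451
d' = z(H) − z(FA) = 0.485 − 0.451 = 0.034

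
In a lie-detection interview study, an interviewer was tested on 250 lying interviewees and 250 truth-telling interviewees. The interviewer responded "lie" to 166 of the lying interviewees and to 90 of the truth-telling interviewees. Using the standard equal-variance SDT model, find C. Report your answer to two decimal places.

H = 166/250 = 0.6640
FA = 90/250 = 0.3600
z(H) = z(0.6640) = 0.423
z(FA) = z(0.3600) = -0.358
c = −½·[z(H) + z(FA)] = −0.5 × (0.423 + (-0.358)) = -0.0325
c < 0: the interviewer has a liberal response bias.

C = -0.03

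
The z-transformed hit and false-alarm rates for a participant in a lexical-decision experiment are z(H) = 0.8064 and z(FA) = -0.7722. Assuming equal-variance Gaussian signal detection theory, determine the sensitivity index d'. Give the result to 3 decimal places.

d' = 1.579

d' = z(H) − z(FA) = 0.8064 − (-0.7722) = 1.5786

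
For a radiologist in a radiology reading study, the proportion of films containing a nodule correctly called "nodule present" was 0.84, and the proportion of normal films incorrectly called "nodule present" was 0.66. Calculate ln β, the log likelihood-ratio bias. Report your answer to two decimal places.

ln β = -0.41

z(H) = 0.994
z(FA) = 0.412
ln β = −½·[z(H)² − z(FA)²] = −0.5 × (0.988 − 0.170) = -0.409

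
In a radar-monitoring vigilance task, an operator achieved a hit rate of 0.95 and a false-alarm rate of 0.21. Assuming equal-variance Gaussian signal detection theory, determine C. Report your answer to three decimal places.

z(H) = z(0.95) = 1.6449
z(FA) = z(0.21) = -0.8064
c = −½·[z(H) + z(FA)] = −0.5 × (1.6449 + (-0.8064)) = -0.41925
c < 0: the operator has a liberal response bias.

C = -0.419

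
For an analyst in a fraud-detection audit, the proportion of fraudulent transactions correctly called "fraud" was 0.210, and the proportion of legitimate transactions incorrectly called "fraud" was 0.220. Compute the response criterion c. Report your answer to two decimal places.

z(H) = -0.806
z(FA) = -0.772
c = −½·[z(H) + z(FA)] = −0.5 × (-0.806 + (-0.772)) = 0.789

c = 0.79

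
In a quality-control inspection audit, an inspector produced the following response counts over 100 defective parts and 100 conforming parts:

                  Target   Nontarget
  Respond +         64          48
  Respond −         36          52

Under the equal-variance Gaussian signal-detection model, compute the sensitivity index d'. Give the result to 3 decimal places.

d' = 0.409

H = 64/100 = 0.6400
FA = 48/100 = 0.4800
z(H) = z(0.6400) = 0.3585
z(FA) = z(0.4800) = -0.0502
d' = z(H) − z(FA) = 0.3585 − (-0.0502) = 0.4087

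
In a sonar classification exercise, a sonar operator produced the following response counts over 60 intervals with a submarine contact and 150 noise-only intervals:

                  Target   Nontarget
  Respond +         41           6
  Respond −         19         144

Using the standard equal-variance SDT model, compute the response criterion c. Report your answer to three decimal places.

c = 0.637

H = 41/60 = 0.6833
FA = 6/150 = 0.0400
Φ⁻¹(0.6833) = 0.4769, Φ⁻¹(0.0400) = -1.7507
c = −½·[z(H) + z(FA)] = −0.5 × (0.4769 + (-1.7507)) = 0.6369
c > 0: the sonar operator has a conservative response bias.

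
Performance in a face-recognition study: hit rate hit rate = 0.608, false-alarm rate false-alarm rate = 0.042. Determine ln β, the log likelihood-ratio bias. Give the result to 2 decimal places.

z(H) = 0.274
z(FA) = -1.728
ln β = −½·[z(H)² − z(FA)²] = −0.5 × (0.075 − 2.986) = 1.4555

ln β = 1.46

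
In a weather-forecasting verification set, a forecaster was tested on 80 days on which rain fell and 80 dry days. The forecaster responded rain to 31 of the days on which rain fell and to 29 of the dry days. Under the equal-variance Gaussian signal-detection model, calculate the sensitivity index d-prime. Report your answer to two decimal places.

d-prime = 0.07

H = 31/80 = 0.3875
FA = 29/80 = 0.3625
z(0.3875) = -0.286, z(0.3625) = -0.352
d' = z(H) − z(FA) = -0.286 − (-0.352) = 0.066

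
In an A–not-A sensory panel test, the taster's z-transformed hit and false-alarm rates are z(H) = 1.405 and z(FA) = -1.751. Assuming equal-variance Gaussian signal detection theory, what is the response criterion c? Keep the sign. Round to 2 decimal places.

c = 0.17

c = −½·[z(H) + z(FA)] = −½·(1.405 + (-1.751)) = 0.173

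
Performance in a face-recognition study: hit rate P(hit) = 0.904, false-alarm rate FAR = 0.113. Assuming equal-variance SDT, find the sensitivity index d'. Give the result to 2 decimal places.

d' = 2.52

Φ⁻¹(H) = Φ⁻¹(0.904) = 1.3047
Φ⁻¹(FA) = Φ⁻¹(0.113) = -1.2107
d' = z(H) − z(FA) = 1.3047 − (-1.2107) = 2.5154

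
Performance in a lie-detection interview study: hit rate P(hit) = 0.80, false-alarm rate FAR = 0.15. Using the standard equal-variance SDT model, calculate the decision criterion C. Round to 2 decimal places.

C = 0.10

z(H) = z(0.80) = 0.842
z(FA) = z(0.15) = -1.036
c = −½·[z(H) + z(FA)] = −0.5 × (0.842 + (-1.036)) = 0.097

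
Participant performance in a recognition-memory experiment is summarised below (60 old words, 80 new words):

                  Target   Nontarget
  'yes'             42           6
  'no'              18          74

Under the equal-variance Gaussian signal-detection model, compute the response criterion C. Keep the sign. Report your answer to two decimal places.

H = 42/60 = 0.7000
FA = 6/80 = 0.0750
z(H) = z(0.7000) = 0.524
z(FA) = z(0.0750) = -1.440
c = −½·[z(H) + z(FA)] = −0.5 × (0.524 + (-1.440)) = 0.458
c > 0: the participant has a conservative response bias.

C = 0.46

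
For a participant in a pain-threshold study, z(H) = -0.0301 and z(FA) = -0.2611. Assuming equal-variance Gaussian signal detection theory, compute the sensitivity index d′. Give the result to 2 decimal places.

d′ = 0.23

d' = z(H) − z(FA) = -0.0301 − (-0.2611) = 0.2310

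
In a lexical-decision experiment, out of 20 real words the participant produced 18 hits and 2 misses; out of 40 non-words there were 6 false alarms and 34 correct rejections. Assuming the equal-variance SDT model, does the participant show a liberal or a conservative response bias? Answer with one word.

z(H) = 1.282, z(FA) = -1.036
c = −½·(z(H) + z(FA)) = -0.123
c < 0 → liberal criterion (biased toward responding “yes”).

liberal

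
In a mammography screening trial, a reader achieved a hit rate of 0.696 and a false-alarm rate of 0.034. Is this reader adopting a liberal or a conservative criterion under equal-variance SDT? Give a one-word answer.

conservative

z(H) = 0.513, z(FA) = -1.825
c = −½·(z(H) + z(FA)) = 0.656
c > 0 → conservative criterion (biased toward responding “no”).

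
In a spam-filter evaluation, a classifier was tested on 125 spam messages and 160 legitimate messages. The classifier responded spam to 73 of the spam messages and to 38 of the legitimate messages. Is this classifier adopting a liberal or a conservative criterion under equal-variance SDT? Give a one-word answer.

z(H) = 0.212, z(FA) = -0.714
c = −½·(z(H) + z(FA)) = 0.251
c > 0 → conservative criterion (biased toward responding “no”).

conservative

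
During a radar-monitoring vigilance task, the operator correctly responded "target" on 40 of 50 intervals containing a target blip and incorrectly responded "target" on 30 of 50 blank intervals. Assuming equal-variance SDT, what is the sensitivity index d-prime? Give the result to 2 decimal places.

H = 40/50 = 0.8000
FA = 30/50 = 0.6000
Φ⁻¹(H) = Φ⁻¹(0.8000) = 0.8416
Φ⁻¹(FA) = Φ⁻¹(0.6000) = 0.2533
d' = z(H) − z(FA) = 0.8416 − 0.2533 = 0.5883

d-prime = 0.59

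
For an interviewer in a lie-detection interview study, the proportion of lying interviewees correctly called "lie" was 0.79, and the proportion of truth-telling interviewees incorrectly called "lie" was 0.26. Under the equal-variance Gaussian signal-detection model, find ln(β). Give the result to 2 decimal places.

z(H) = z(0.79) = 0.806
z(FA) = z(0.26) = -0.643
ln β = −½·[z(H)² − z(FA)²] = −0.5 × (0.650 − 0.413) = -0.1185

ln β = -0.12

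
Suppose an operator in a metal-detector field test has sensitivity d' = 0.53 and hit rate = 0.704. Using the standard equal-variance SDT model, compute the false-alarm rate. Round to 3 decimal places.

false-alarm rate = 0.502

z(hit rate) = z(0.704) = 0.5359
z(FA) = z(H) − d' = 0.5359 − 0.53 = 0.0059
false-alarm rate = Φ(0.0059) = 0.5024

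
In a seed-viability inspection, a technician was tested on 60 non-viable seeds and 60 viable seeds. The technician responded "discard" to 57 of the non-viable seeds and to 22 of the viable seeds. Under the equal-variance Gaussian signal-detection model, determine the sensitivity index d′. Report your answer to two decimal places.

H = 57/60 = 0.9500
FA = 22/60 = 0.3667
z(H) = 1.6449
z(FA) = -0.3406
d' = z(H) − z(FA) = 1.6449 − (-0.3406) = 1.9855

d′ = 1.99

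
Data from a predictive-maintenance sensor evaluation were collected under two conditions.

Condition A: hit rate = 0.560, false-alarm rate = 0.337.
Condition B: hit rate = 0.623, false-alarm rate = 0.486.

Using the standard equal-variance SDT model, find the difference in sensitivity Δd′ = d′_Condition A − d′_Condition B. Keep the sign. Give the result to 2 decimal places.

Condition A: z(0.560) = 0.151, z(0.337) = -0.421, d' = 0.572
Condition B: z(0.623) = 0.313, z(0.486) = -0.035, d' = 0.348
Δd' = d'_Condition A − d'_Condition B = 0.572 − 0.348 = 0.224
Condition A has the higher sensitivity.

Δd′ = 0.22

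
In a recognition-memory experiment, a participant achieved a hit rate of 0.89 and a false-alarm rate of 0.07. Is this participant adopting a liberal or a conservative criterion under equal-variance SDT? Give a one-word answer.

conservative

z(H) = 1.227, z(FA) = -1.476
c = −½·(z(H) + z(FA)) = 0.1245
c > 0 → conservative criterion (biased toward responding “no”).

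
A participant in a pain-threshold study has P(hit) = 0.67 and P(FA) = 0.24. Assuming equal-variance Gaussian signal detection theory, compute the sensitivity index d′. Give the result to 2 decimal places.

d′ = 1.15

z(H) = 0.440
z(FA) = -0.706
d' = z(H) − z(FA) = 0.440 − (-0.706) = 1.146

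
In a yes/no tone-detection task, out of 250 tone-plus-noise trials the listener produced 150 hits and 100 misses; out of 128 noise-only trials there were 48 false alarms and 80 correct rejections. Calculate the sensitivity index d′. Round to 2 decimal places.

H = 150/250 = 0.6000
FA = 48/128 = 0.3750
z(H) = 0.2533
z(FA) = -0.3186
d' = z(H) − z(FA) = 0.2533 − (-0.3186) = 0.5719

d′ = 0.57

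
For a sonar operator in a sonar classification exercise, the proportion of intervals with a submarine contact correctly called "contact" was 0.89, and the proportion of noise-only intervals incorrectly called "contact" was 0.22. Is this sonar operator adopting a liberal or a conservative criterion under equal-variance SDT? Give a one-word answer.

z(H) = 1.227, z(FA) = -0.772
c = −½·(z(H) + z(FA)) = -0.2275
c < 0 → liberal criterion (biased toward responding “yes”).

liberal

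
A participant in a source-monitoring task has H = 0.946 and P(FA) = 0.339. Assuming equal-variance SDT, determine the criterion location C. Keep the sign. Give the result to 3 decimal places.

z(0.946) = 1.6072, z(0.339) = -0.4152
c = −½·[z(H) + z(FA)] = −0.5 × (1.6072 + (-0.4152)) = -0.5960

C = -0.596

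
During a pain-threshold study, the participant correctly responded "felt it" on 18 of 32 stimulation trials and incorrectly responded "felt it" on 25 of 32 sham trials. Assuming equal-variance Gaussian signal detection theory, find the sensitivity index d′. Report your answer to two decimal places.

H = 18/32 = 0.5625
FA = 25/32 = 0.7812
z(0.5625) = 0.1573, z(0.7812) = 0.7763
d' = z(H) − z(FA) = 0.1573 − 0.7763 = -0.6190

d′ = -0.62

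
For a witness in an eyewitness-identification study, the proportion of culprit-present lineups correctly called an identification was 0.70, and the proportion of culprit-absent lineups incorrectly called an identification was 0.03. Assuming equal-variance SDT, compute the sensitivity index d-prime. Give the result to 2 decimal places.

d-prime = 2.41

Φ⁻¹(0.70) = 0.5244, Φ⁻¹(0.03) = -1.8808
d' = z(H) − z(FA) = 0.5244 − (-1.8808) = 2.4052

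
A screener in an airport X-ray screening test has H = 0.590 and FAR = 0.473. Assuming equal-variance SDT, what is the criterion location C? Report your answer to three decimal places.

z(0.590) = 0.2275, z(0.473) = -0.0677
c = −½·[z(H) + z(FA)] = −0.5 × (0.2275 + (-0.0677)) = -0.0799

C = -0.080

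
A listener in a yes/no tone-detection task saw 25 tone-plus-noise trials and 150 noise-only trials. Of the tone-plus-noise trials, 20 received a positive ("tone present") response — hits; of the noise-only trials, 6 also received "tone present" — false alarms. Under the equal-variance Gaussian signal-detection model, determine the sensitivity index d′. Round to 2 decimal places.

H = 20/25 = 0.8000
FA = 6/150 = 0.0400
z(0.8000) = 0.8416, z(0.0400) = -1.7507
d' = z(H) − z(FA) = 0.8416 − (-1.7507) = 2.5923

d′ = 2.59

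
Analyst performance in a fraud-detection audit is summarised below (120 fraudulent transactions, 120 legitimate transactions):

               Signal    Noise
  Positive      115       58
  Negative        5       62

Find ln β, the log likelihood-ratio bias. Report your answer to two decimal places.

H = 115/120 = 0.9583
FA = 58/120 = 0.4833
z(H) = z(0.9583) = 1.731
z(FA) = z(0.4833) = -0.042
ln β = −½·[z(H)² − z(FA)²] = −0.5 × (2.996 − 0.002) = -1.497

ln β = -1.50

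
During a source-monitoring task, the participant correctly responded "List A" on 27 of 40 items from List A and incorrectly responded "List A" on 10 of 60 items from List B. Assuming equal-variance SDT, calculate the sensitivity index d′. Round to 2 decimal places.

H = 27/40 = 0.6750
FA = 10/60 = 0.1667
z(0.6750) = 0.454, z(0.1667) = -0.967
d' = z(H) − z(FA) = 0.454 − (-0.967) = 1.421

d′ = 1.42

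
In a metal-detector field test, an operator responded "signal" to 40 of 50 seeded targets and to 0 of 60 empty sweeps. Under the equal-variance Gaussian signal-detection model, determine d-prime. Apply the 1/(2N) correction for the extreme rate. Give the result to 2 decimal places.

d-prime = 3.24

The false-alarm rate is 0/60 = 0, so apply the 1/(2N) correction: FA → 1/(2·60) = 0.00833.
z(H) = z(0.80000) = 0.842
z(FA) = z(0.00833) = -2.394
d' = 0.842 − (-2.394) = 3.236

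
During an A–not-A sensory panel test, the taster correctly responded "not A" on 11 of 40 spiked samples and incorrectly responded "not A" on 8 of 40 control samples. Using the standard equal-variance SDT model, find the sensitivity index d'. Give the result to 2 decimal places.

d' = 0.24

H = 11/40 = 0.2750
FA = 8/40 = 0.2000
Φ⁻¹(H) = -0.5978
Φ⁻¹(FA) = -0.8416
d' = z(H) − z(FA) = -0.5978 − (-0.8416) = 0.2438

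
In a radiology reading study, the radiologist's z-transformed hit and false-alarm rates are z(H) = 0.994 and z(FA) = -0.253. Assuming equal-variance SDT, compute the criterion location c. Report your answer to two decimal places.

c = -0.37

c = −½·[z(H) + z(FA)] = −½·(0.994 + (-0.253)) = -0.3705
c < 0: the radiologist has a liberal response bias.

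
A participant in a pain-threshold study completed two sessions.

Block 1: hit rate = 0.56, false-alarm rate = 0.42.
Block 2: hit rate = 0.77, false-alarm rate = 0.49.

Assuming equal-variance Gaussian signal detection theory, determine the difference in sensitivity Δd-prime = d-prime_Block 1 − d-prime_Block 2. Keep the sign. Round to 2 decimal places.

Block 1: z(0.56) = 0.151, z(0.42) = -0.202, d' = 0.353
Block 2: z(0.77) = 0.739, z(0.49) = -0.025, d' = 0.764
Δd' = d'_Block 1 − d'_Block 2 = 0.353 − 0.764 = -0.411
Block 2 has the higher sensitivity.

Δd-prime = -0.41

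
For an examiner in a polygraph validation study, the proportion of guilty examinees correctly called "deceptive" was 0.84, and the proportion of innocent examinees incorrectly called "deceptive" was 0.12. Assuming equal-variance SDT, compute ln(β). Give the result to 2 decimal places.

ln β = 0.20

Φ⁻¹(H) = Φ⁻¹(0.84) = 0.994
Φ⁻¹(FA) = Φ⁻¹(0.12) = -1.175
ln β = −½·[z(H)² − z(FA)²] = −0.5 × (0.988 − 1.381) = 0.1965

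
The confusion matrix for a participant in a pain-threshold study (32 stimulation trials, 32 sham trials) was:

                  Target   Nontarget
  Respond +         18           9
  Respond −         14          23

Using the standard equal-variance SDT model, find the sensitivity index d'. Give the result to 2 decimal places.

H = 18/32 = 0.5625
FA = 9/32 = 0.2812
z(0.5625) = 0.1573, z(0.2812) = -0.5793
d' = z(H) − z(FA) = 0.1573 − (-0.5793) = 0.7366

d' = 0.74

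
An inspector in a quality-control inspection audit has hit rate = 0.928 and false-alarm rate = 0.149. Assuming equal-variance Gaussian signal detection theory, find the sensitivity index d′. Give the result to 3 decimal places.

d′ = 2.502

z(0.928) = 1.4611, z(0.149) = -1.0407
d' = z(H) − z(FA) = 1.4611 − (-1.0407) = 2.5018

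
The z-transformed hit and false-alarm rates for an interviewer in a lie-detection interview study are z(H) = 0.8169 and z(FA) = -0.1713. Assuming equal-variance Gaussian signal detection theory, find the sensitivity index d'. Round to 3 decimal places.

d' = 0.988

d' = z(H) − z(FA) = 0.8169 − (-0.1713) = 0.9882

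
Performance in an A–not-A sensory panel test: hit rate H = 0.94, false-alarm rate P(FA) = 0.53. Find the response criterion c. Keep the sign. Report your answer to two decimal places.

c = -0.82

z(0.94) = 1.5548, z(0.53) = 0.0753
c = −½·[z(H) + z(FA)] = −0.5 × (1.5548 + 0.0753) = -0.81505
c < 0: the taster has a liberal response bias.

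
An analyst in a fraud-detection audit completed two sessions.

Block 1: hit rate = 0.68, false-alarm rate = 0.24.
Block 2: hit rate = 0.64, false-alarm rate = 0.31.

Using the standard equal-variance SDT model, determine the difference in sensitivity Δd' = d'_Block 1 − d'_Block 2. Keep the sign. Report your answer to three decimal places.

Δd' = 0.320

Block 1: z(0.68) = 0.4677, z(0.24) = -0.7063, d' = 1.1740
Block 2: z(0.64) = 0.3585, z(0.31) = -0.4959, d' = 0.8544
Δd' = d'_Block 1 − d'_Block 2 = 1.1740 − 0.8544 = 0.3196
Block 1 has the higher sensitivity.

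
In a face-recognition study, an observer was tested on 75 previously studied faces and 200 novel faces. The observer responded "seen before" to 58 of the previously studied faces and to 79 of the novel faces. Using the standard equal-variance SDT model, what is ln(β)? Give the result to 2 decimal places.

ln β = -0.25

H = 58/75 = 0.7733
FA = 79/200 = 0.3950
Φ⁻¹(0.7733) = 0.750, Φ⁻¹(0.3950) = -0.266
ln β = −½·[z(H)² − z(FA)²] = −0.5 × (0.563 − 0.071) = -0.246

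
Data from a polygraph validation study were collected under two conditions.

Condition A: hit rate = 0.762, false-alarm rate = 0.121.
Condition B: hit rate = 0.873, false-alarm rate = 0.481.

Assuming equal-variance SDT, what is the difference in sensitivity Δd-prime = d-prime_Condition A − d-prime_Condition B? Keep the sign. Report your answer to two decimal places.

Δd-prime = 0.69

Condition A: z(0.762) = 0.713, z(0.121) = -1.170, d' = 1.883
Condition B: z(0.873) = 1.141, z(0.481) = -0.048, d' = 1.189
Δd' = d'_Condition A − d'_Condition B = 1.883 − 1.189 = 0.694
Condition A has the higher sensitivity.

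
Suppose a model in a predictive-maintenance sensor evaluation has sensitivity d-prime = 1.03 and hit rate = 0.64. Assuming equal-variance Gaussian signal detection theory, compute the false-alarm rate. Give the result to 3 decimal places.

false-alarm rate = 0.251

z(hit rate) = z(0.64) = 0.3585
z(FA) = z(H) − d' = 0.3585 − 1.03 = -0.6715
false-alarm rate = Φ(-0.6715) = 0.2510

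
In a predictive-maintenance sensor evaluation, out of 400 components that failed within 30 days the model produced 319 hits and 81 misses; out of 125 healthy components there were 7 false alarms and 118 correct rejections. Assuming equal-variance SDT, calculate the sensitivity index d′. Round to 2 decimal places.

H = 319/400 = 0.7975
FA = 7/125 = 0.0560
Φ⁻¹(H) = Φ⁻¹(0.7975) = 0.833
Φ⁻¹(FA) = Φ⁻¹(0.0560) = -1.589
d' = z(H) − z(FA) = 0.833 − (-1.589) = 2.422

d′ = 2.42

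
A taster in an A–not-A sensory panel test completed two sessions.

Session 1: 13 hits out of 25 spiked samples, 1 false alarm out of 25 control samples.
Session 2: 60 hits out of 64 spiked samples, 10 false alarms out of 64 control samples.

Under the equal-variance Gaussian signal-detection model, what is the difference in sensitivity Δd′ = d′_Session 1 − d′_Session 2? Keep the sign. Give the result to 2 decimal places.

Session 1: z(0.5200) = 0.050, z(0.0400) = -1.751, d' = 1.801
Session 2: z(0.9375) = 1.534, z(0.1562) = -1.010, d' = 2.544
Δd' = d'_Session 1 − d'_Session 2 = 1.801 − 2.544 = -0.743
Session 2 has the higher sensitivity.

Δd′ = -0.74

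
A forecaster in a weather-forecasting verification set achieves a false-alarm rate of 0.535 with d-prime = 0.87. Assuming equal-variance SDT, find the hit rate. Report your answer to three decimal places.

hit rate = 0.831

z(false-alarm rate) = z(0.535) = 0.0878
z(H) = z(FA) + d' = 0.0878 + 0.87 = 0.9578
hit rate = Φ(0.9578) = 0.8309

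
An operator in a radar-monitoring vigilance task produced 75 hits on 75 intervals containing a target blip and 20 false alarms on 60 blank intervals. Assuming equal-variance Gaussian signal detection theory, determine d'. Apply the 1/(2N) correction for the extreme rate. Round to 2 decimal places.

d' = 2.91

The hit rate is 75/75 = 1, so apply the 1/(2N) correction: H → 1 − 1/(2·75) = 0.99333.
z(H) = z(0.99333) = 2.475
z(FA) = z(0.33333) = -0.431
d' = 2.475 − (-0.431) = 2.906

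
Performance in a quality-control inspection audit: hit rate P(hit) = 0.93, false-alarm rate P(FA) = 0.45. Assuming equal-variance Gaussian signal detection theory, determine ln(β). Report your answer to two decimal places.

z(0.93) = 1.476, z(0.45) = -0.126
ln β = −½·[z(H)² − z(FA)²] = −0.5 × (2.179 − 0.016) = -1.0815

ln β = -1.08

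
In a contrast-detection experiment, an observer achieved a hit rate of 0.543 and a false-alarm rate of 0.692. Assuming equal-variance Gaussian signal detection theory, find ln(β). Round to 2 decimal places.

ln β = 0.12

z(H) = 0.108
z(FA) = 0.502
ln β = −½·[z(H)² − z(FA)²] = −0.5 × (0.012 − 0.252) = 0.120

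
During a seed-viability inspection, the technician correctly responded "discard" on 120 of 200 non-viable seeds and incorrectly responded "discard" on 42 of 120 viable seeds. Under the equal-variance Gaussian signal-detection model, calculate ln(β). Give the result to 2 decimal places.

ln β = 0.04

H = 120/200 = 0.6000
FA = 42/120 = 0.3500
Φ⁻¹(H) = Φ⁻¹(0.6000) = 0.253
Φ⁻¹(FA) = Φ⁻¹(0.3500) = -0.385
ln β = −½·[z(H)² − z(FA)²] = −0.5 × (0.064 − 0.148) = 0.042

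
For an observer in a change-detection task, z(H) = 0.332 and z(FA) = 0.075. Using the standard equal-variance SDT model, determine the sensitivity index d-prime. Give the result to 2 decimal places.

d-prime = 0.26

d' = z(H) − z(FA) = 0.332 − 0.075 = 0.257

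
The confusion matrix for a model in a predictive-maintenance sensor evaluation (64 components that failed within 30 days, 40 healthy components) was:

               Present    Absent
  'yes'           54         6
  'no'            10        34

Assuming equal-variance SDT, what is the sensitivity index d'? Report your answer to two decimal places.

d' = 2.05

H = 54/64 = 0.8438
FA = 6/40 = 0.1500
z(0.8438) = 1.0102, z(0.1500) = -1.0364
d' = z(H) − z(FA) = 1.0102 − (-1.0364) = 2.0466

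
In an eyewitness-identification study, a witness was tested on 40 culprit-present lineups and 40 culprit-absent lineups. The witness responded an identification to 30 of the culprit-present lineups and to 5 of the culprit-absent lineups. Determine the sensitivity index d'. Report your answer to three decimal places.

d' = 1.825

H = 30/40 = 0.7500
FA = 5/40 = 0.1250
z(0.7500) = 0.6745, z(0.1250) = -1.1503
d' = z(H) − z(FA) = 0.6745 − (-1.1503) = 1.8248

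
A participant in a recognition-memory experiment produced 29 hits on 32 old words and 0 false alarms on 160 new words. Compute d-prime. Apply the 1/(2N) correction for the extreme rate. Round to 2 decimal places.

d-prime = 4.05

The false-alarm rate is 0/160 = 0, so apply the 1/(2N) correction: FA → 1/(2·160) = 0.00313.
z(H) = z(0.90625) = 1.318
z(FA) = z(0.00313) = -2.734
d' = 1.318 − (-2.734) = 4.052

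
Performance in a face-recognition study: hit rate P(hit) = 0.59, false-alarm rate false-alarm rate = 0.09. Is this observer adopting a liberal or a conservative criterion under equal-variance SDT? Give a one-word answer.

conservative

z(H) = 0.228, z(FA) = -1.341
c = −½·(z(H) + z(FA)) = 0.5565
c > 0 → conservative criterion (biased toward responding “no”).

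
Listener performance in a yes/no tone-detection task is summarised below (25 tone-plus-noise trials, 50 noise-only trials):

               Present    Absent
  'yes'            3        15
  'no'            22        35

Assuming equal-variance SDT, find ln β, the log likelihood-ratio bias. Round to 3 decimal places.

ln β = -0.553

H = 3/25 = 0.1200
FA = 15/50 = 0.3000
z(H) = z(0.1200) = -1.1750
z(FA) = z(0.3000) = -0.5244
ln β = −½·[z(H)² − z(FA)²] = −0.5 × (1.3806 − 0.2750) = -0.5528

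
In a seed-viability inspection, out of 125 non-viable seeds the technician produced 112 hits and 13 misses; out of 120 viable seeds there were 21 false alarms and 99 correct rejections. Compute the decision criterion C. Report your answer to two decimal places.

H = 112/125 = 0.8960
FA = 21/120 = 0.1750
Φ⁻¹(H) = Φ⁻¹(0.8960) = 1.259
Φ⁻¹(FA) = Φ⁻¹(0.1750) = -0.935
c = −½·[z(H) + z(FA)] = −0.5 × (1.259 + (-0.935)) = -0.162
c < 0: the technician has a liberal response bias.

C = -0.16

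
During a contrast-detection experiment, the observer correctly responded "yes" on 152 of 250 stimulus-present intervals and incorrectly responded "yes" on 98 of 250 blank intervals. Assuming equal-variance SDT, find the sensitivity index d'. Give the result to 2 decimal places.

d' = 0.55

H = 152/250 = 0.6080
FA = 98/250 = 0.3920
z(H) = z(0.6080) = 0.274
z(FA) = z(0.3920) = -0.274
d' = z(H) − z(FA) = 0.274 − (-0.274) = 0.548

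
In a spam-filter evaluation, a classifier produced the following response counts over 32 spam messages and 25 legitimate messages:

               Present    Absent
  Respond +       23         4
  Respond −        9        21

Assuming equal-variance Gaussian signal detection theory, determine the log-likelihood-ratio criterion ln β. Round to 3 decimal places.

H = 23/32 = 0.7188
FA = 4/25 = 0.1600
z(H) = 0.5793
z(FA) = -0.9945
ln β = −½·[z(H)² − z(FA)²] = −0.5 × (0.3356 − 0.9890) = 0.3267

ln β = 0.327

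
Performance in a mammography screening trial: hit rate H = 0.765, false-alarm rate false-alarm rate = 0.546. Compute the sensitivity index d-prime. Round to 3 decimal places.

d-prime = 0.607

Φ⁻¹(0.765) = 0.7225, Φ⁻¹(0.546) = 0.1156
d' = z(H) − z(FA) = 0.7225 − 0.1156 = 0.6069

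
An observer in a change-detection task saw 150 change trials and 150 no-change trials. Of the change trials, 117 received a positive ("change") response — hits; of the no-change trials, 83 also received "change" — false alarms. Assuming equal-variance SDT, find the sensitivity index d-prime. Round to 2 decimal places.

d-prime = 0.64

H = 117/150 = 0.7800
FA = 83/150 = 0.5533
z(0.7800) = 0.7722, z(0.5533) = 0.1340
d' = z(H) − z(FA) = 0.7722 − 0.1340 = 0.6382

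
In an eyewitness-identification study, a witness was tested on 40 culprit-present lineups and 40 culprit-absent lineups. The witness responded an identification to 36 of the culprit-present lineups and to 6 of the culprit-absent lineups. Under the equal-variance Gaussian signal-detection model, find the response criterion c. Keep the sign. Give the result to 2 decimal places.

c = -0.12

H = 36/40 = 0.9000
FA = 6/40 = 0.1500
z(0.9000) = 1.2816, z(0.1500) = -1.0364
c = −½·[z(H) + z(FA)] = −0.5 × (1.2816 + (-1.0364)) = -0.1226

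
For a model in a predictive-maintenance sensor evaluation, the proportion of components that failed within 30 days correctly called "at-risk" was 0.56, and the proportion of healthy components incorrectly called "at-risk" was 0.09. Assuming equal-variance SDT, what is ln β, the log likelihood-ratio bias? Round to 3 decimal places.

ln β = 0.887

z(0.56) = 0.1510, z(0.09) = -1.3408
ln β = −½·[z(H)² − z(FA)²] = −0.5 × (0.0228 − 1.7977) = 0.88745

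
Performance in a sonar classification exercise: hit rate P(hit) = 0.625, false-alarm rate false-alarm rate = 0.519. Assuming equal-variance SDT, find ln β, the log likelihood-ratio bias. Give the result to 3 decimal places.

ln β = -0.050

Φ⁻¹(H) = 0.3186
Φ⁻¹(FA) = 0.0476
ln β = −½·[z(H)² − z(FA)²] = −0.5 × (0.1015 − 0.0023) = -0.0496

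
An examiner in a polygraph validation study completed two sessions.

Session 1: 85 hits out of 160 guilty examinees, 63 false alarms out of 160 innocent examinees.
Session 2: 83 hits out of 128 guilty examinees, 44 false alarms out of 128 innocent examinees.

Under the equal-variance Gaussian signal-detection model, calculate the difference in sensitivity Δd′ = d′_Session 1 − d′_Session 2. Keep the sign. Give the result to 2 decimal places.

Δd′ = -0.44

Session 1: z(0.5312) = 0.078, z(0.3937) = -0.270, d' = 0.348
Session 2: z(0.6484) = 0.381, z(0.3438) = -0.402, d' = 0.783
Δd' = d'_Session 1 − d'_Session 2 = 0.348 − 0.783 = -0.435
Session 2 has the higher sensitivity.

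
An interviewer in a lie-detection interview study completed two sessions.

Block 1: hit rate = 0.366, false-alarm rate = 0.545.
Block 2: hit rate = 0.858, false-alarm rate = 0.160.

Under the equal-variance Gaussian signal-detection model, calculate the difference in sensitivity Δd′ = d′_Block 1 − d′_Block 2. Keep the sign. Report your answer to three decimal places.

Block 1: z(0.366) = -0.3425, z(0.545) = 0.1130, d' = -0.4555
Block 2: z(0.858) = 1.0714, z(0.160) = -0.9945, d' = 2.0659
Δd' = d'_Block 1 − d'_Block 2 = -0.4555 − 2.0659 = -2.5214
Block 2 has the higher sensitivity.

Δd′ = -2.521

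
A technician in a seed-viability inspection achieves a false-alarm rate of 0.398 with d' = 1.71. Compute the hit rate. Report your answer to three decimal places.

z(false-alarm rate) = z(0.398) = -0.2585
z(H) = z(FA) + d' = -0.2585 + 1.71 = 1.4515
hit rate = Φ(1.4515) = 0.9267

hit rate = 0.927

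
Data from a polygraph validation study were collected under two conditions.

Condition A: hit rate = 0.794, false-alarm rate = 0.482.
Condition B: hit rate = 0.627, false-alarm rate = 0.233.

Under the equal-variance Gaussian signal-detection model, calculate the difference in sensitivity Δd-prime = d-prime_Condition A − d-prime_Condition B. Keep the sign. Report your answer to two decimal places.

Δd-prime = -0.19

Condition A: z(0.794) = 0.820, z(0.482) = -0.045, d' = 0.865
Condition B: z(0.627) = 0.324, z(0.233) = -0.729, d' = 1.053
Δd' = d'_Condition A − d'_Condition B = 0.865 − 1.053 = -0.188
Condition B has the higher sensitivity.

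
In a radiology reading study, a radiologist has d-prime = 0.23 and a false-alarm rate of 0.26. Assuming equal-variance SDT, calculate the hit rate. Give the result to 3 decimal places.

z(false-alarm rate) = z(0.26) = -0.6433
z(H) = z(FA) + d' = -0.6433 + 0.23 = -0.4133
hit rate = Φ(-0.4133) = 0.3397

hit rate = 0.340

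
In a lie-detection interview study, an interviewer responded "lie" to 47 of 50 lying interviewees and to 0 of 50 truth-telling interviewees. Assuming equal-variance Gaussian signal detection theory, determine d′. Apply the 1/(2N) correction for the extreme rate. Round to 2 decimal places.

d′ = 3.88

The false-alarm rate is 0/50 = 0, so apply the 1/(2N) correction: FA → 1/(2·50) = 0.01000.
z(H) = z(0.94000) = 1.555
z(FA) = z(0.01000) = -2.326
d' = 1.555 − (-2.326) = 3.881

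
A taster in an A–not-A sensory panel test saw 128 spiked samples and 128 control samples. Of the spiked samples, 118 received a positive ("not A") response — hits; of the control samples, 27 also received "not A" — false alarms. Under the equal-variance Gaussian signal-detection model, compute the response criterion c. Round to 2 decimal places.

H = 118/128 = 0.9219
FA = 27/128 = 0.2109
z(H) = 1.4180
z(FA) = -0.8033
c = −½·[z(H) + z(FA)] = −0.5 × (1.4180 + (-0.8033)) = -0.30735

c = -0.31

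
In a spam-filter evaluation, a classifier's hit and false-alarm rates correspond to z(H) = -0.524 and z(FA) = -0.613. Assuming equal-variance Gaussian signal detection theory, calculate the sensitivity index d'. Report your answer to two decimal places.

d' = z(H) − z(FA) = -0.524 − (-0.613) = 0.089

d' = 0.09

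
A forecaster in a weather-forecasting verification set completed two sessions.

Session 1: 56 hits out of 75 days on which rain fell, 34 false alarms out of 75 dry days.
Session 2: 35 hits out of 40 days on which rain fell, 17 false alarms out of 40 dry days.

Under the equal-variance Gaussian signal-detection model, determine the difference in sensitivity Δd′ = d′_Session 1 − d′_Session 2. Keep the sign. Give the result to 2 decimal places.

Δd′ = -0.56

Session 1: z(0.7467) = 0.664, z(0.4533) = -0.117, d' = 0.781
Session 2: z(0.8750) = 1.150, z(0.4250) = -0.189, d' = 1.339
Δd' = d'_Session 1 − d'_Session 2 = 0.781 − 1.339 = -0.558
Session 2 has the higher sensitivity.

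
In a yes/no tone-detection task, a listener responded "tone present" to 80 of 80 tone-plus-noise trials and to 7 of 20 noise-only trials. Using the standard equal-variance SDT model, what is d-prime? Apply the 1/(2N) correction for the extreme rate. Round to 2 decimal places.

The hit rate is 80/80 = 1, so apply the 1/(2N) correction: H → 1 − 1/(2·80) = 0.99375.
z(H) = z(0.99375) = 2.498
z(FA) = z(0.35000) = -0.385
d' = 2.498 − (-0.385) = 2.883

d-prime = 2.88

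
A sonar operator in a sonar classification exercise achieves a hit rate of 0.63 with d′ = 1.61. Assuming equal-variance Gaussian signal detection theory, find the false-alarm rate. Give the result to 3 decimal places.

z(hit rate) = z(0.63) = 0.3319
z(FA) = z(H) − d' = 0.3319 − 1.61 = -1.2781
false-alarm rate = Φ(-1.2781) = 0.1006

false-alarm rate = 0.101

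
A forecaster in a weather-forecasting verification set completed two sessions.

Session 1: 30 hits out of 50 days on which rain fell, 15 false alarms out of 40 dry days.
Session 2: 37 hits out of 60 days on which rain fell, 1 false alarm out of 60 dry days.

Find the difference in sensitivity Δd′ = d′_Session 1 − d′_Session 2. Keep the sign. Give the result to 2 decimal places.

Δd′ = -1.85

Session 1: z(0.6000) = 0.253, z(0.3750) = -0.319, d' = 0.572
Session 2: z(0.6167) = 0.297, z(0.0167) = -2.127, d' = 2.424
Δd' = d'_Session 1 − d'_Session 2 = 0.572 − 2.424 = -1.852
Session 2 has the higher sensitivity.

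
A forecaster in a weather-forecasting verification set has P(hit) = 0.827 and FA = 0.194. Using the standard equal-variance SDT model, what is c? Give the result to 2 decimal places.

z(H) = z(0.827) = 0.942
z(FA) = z(0.194) = -0.863
c = −½·[z(H) + z(FA)] = −0.5 × (0.942 + (-0.863)) = -0.0395
c < 0: the forecaster has a liberal response bias.

c = -0.04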